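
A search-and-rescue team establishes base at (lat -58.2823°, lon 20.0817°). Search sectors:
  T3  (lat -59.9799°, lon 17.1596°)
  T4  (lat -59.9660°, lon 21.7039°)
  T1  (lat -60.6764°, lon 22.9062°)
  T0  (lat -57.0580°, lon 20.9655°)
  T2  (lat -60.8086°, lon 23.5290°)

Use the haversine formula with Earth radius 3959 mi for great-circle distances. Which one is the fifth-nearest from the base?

T2

Distance to each, sorted:
T0: 90.7 mi
T4: 129.8 mi
T3: 156.5 mi
T1: 192.8 mi
T2: 212.2 mi
The fifth-nearest is T2 at 212.2 mi.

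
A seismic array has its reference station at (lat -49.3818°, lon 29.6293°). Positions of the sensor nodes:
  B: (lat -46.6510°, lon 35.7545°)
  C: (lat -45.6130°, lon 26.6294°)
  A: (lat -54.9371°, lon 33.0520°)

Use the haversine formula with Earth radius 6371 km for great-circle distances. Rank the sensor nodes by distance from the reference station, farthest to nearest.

Distances from the reference station:
A (lat -54.9371°, lon 33.0520°): 660.2 km
B (lat -46.6510°, lon 35.7545°): 547.2 km
C (lat -45.6130°, lon 26.6294°): 475.7 km

A, B, C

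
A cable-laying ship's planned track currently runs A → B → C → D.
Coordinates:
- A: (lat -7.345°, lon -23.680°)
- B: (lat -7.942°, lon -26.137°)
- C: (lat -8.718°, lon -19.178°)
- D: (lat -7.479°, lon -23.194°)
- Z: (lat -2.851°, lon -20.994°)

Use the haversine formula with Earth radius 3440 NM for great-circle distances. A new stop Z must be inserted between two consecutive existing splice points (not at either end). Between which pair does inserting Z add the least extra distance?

Added distance for inserting Z between each consecutive pair:
A–B: 596.9 NM
B–C: 386.0 NM
C–D: 425.9 NM
Smallest added distance is 386.0 NM, inserting between B and C.

between B and C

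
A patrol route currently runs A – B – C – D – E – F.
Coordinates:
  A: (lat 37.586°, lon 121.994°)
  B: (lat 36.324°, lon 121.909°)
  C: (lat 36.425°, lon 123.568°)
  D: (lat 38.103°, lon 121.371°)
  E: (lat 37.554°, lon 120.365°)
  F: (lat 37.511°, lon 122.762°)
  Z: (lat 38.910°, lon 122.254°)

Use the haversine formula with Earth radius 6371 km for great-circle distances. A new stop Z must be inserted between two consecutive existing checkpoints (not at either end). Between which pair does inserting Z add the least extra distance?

Added distance for inserting Z between each consecutive pair:
A–B: 297.6 km
B–C: 439.7 km
C–D: 148.2 km
D–E: 234.2 km
E–F: 173.9 km
Smallest added distance is 148.2 km, inserting between C and D.

between C and D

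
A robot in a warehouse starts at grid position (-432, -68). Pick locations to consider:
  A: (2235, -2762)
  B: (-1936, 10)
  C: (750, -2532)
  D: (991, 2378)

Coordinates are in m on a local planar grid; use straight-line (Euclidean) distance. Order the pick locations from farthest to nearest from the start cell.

Distance from the start cell at (-432, -68) to each:
A (2235, -2762): 3790.8 m
D (991, 2378): 2829.8 m
C (750, -2532): 2732.8 m
B (-1936, 10): 1506.0 m

A, D, C, B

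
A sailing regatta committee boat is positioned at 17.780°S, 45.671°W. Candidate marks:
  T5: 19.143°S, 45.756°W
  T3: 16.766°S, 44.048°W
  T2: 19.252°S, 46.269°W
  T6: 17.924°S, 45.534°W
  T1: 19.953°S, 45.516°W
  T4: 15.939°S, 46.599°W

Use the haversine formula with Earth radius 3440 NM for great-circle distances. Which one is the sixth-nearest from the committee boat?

T1

Distances from the committee boat (17.780°S, 45.671°W):
T6: 11.7 NM
T5: 82.0 NM
T2: 94.7 NM
T3: 111.2 NM
T4: 122.7 NM
T1: 130.8 NM
The sixth-nearest is T1 at 130.8 NM.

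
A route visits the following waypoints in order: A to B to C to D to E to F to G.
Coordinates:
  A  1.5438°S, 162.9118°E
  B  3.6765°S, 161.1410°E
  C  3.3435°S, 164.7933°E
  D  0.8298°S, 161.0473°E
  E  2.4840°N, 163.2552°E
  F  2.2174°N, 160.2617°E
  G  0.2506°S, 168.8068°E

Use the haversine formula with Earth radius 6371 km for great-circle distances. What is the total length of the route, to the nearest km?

Leg distances:
A→B: 308.1 km  (cumulative 308.1 km)
B→C: 407.0 km  (cumulative 715.1 km)
C→D: 501.4 km  (cumulative 1216.5 km)
D→E: 442.7 km  (cumulative 1659.3 km)
E→F: 333.9 km  (cumulative 1993.2 km)
F→G: 988.8 km  (cumulative 2982.0 km)
Total route length ≈ 2982 km.

2982 km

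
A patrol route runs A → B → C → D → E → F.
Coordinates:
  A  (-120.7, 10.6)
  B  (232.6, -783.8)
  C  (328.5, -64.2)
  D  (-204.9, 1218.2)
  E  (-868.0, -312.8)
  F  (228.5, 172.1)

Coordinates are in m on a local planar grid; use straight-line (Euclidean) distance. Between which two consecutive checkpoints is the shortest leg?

Leg distances:
A→B: 869.4 m
B→C: 726.0 m
C→D: 1388.9 m
D→E: 1668.4 m
E→F: 1198.9 m
The shortest leg is B–C at 726.0 m.

B–C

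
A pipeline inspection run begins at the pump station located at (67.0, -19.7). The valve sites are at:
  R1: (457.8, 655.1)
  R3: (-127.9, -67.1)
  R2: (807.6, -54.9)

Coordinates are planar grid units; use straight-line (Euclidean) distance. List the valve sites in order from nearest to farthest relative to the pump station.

Computing each straight-line distance from (67.0, -19.7):
R3 (-127.9, -67.1): 200.6
R2 (807.6, -54.9): 741.4
R1 (457.8, 655.1): 779.8

R3, R2, R1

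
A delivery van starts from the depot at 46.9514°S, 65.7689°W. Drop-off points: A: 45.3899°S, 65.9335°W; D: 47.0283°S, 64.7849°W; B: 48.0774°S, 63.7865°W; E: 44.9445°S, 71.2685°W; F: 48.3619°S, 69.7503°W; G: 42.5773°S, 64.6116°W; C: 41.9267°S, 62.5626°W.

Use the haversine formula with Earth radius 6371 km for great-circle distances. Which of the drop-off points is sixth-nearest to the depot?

G

Distance to each, sorted:
D: 75.1 km
A: 174.1 km
B: 194.5 km
F: 336.9 km
E: 480.0 km
G: 494.9 km
C: 613.8 km
The sixth-nearest is G at 494.9 km.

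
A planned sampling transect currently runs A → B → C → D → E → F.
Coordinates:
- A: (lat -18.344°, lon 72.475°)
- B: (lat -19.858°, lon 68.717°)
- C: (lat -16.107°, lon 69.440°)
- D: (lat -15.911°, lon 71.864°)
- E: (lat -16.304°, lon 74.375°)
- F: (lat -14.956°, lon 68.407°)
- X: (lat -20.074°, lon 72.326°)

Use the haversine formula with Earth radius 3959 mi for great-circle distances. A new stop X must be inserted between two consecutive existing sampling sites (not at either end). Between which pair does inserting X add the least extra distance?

Added distance for inserting X between each consecutive pair:
A–B: 88.1 mi
B–C: 304.6 mi
C–D: 460.9 mi
D–E: 413.5 mi
E–F: 323.1 mi
Smallest added distance is 88.1 mi, inserting between A and B.

between A and B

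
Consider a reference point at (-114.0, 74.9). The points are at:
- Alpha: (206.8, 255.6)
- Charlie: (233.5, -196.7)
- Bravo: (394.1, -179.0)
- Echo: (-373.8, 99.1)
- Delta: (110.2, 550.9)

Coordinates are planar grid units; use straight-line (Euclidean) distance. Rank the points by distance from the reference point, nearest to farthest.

Distance from the reference point at (-114.0, 74.9) to each:
Echo (-373.8, 99.1): 260.9
Alpha (206.8, 255.6): 368.2
Charlie (233.5, -196.7): 441.0
Delta (110.2, 550.9): 526.2
Bravo (394.1, -179.0): 568.0

Echo, Alpha, Charlie, Delta, Bravo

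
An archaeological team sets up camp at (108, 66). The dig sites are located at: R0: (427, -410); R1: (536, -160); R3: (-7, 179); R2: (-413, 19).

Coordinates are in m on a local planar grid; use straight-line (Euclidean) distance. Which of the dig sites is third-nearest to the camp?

R2

Distances from the camp ((108, 66)):
R3: 161.2 m
R1: 484.0 m
R2: 523.1 m
R0: 573.0 m
The third-nearest is R2 at 523.1 m.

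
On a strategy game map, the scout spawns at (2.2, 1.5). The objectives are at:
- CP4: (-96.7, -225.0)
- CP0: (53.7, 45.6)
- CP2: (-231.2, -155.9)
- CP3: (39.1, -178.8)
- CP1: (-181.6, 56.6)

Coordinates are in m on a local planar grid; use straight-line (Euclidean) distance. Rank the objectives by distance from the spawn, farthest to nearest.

CP2, CP4, CP1, CP3, CP0

Distance from the spawn at (2.2, 1.5) to each:
CP2 (-231.2, -155.9): 281.5 m
CP4 (-96.7, -225.0): 247.2 m
CP1 (-181.6, 56.6): 191.9 m
CP3 (39.1, -178.8): 184.0 m
CP0 (53.7, 45.6): 67.8 m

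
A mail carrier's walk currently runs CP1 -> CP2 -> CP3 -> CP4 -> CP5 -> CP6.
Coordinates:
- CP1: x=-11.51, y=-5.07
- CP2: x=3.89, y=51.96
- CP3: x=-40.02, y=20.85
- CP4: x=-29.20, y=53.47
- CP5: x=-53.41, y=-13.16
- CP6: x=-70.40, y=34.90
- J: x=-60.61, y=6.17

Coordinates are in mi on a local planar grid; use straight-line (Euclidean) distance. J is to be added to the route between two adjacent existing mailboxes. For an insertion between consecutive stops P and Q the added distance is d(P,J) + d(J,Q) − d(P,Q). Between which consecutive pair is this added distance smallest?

between CP5 and CP6

Added distance for inserting J between each consecutive pair:
CP1–CP2: 70.4 mi
CP2–CP3: 50.6 mi
CP3–CP4: 47.7 mi
CP4–CP5: 6.5 mi
CP5–CP6: 0.0 mi
Smallest added distance is 0.0 mi, inserting between CP5 and CP6.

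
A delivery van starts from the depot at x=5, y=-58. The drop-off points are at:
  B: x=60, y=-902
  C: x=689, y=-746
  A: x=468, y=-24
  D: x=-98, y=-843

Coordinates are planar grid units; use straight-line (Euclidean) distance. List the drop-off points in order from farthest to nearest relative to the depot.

C, B, D, A

Distances from the depot:
C x=689, y=-746: 970.2
B x=60, y=-902: 845.8
D x=-98, y=-843: 791.7
A x=468, y=-24: 464.2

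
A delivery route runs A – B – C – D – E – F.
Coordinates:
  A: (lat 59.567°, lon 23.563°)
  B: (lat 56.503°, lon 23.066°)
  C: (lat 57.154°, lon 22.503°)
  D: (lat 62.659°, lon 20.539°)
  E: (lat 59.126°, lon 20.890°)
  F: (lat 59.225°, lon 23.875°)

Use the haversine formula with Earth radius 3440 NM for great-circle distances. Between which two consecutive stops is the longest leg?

Leg distances:
A→B: 184.6 NM
B→C: 43.2 NM
C→D: 335.7 NM
D→E: 212.4 NM
E→F: 92.0 NM
The longest leg is C–D at 335.7 NM.

C–D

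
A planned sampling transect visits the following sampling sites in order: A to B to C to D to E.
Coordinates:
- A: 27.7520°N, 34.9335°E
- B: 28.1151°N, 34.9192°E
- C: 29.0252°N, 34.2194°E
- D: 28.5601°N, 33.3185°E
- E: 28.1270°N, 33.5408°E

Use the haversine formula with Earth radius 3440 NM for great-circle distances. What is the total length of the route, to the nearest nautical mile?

Leg distances:
A→B: 21.8 NM  (cumulative 21.8 NM)
B→C: 65.9 NM  (cumulative 87.7 NM)
C→D: 55.0 NM  (cumulative 142.8 NM)
D→E: 28.5 NM  (cumulative 171.3 NM)
Total route length ≈ 171 NM.

171 NM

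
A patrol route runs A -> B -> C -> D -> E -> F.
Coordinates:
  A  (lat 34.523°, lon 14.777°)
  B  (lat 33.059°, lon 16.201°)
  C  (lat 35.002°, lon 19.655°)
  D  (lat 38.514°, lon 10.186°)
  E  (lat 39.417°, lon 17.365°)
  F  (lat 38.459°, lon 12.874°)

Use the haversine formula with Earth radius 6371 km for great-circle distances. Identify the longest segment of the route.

C–D

Leg distances:
A→B: 209.3 km
B→C: 384.6 km
C→D: 928.9 km
D→E: 628.6 km
E→F: 402.7 km
The longest leg is C–D at 928.9 km.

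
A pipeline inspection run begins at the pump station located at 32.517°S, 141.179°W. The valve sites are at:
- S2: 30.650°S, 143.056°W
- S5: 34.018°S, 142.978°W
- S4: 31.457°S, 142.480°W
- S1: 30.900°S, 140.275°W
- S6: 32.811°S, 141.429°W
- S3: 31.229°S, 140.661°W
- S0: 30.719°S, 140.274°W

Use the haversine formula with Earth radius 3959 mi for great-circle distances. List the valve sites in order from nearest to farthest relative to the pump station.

Distances from the pump station:
S6 32.811°S, 141.429°W: 25.0 mi
S3 31.229°S, 140.661°W: 94.0 mi
S4 31.457°S, 142.480°W: 105.7 mi
S1 30.900°S, 140.275°W: 123.7 mi
S0 30.719°S, 140.274°W: 135.2 mi
S5 34.018°S, 142.978°W: 146.8 mi
S2 30.650°S, 143.056°W: 169.8 mi

S6, S3, S4, S1, S0, S5, S2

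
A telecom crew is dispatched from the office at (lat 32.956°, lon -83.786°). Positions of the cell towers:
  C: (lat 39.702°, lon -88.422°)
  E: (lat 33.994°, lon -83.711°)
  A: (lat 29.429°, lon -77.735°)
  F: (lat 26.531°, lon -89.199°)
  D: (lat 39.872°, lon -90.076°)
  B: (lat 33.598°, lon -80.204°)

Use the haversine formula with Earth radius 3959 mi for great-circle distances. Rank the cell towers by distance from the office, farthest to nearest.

Distances from the office:
D (lat 39.872°, lon -90.076°): 591.8 mi
F (lat 26.531°, lon -89.199°): 549.8 mi
C (lat 39.702°, lon -88.422°): 532.6 mi
A (lat 29.429°, lon -77.735°): 432.7 mi
B (lat 33.598°, lon -80.204°): 211.6 mi
E (lat 33.994°, lon -83.711°): 71.9 mi

D, F, C, A, B, E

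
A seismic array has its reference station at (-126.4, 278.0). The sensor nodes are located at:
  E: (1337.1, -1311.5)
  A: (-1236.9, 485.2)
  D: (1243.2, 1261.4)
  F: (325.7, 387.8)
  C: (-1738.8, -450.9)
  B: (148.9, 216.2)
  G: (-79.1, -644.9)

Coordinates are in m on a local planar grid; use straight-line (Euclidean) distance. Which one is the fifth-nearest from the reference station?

Distance to each, sorted:
B: 282.2 m
F: 465.2 m
G: 924.1 m
A: 1129.7 m
D: 1686.1 m
C: 1769.5 m
E: 2160.6 m
The fifth-nearest is D at 1686.1 m.

D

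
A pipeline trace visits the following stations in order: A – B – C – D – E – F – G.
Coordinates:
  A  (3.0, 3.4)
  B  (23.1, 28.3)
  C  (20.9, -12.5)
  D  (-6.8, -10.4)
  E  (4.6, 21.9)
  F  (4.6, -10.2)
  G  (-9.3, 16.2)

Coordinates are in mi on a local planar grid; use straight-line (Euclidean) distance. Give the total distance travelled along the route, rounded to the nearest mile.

197 mi

Leg distances:
A→B: 32.0 mi  (cumulative 32.0 mi)
B→C: 40.9 mi  (cumulative 72.9 mi)
C→D: 27.8 mi  (cumulative 100.6 mi)
D→E: 34.3 mi  (cumulative 134.9 mi)
E→F: 32.1 mi  (cumulative 167.0 mi)
F→G: 29.8 mi  (cumulative 196.8 mi)
Total route length ≈ 197 mi.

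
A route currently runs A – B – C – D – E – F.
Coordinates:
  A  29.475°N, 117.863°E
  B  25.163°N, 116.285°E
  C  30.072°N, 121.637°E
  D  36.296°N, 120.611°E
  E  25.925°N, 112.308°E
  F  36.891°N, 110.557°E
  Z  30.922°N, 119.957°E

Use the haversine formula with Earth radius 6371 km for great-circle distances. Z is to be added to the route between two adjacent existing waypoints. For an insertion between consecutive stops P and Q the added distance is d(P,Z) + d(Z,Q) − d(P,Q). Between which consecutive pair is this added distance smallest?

between C and D

Added distance for inserting Z between each consecutive pair:
A–B: 488.2 km
B–C: 162.6 km
C–D: 88.7 km
D–E: 135.2 km
E–F: 792.1 km
Smallest added distance is 88.7 km, inserting between C and D.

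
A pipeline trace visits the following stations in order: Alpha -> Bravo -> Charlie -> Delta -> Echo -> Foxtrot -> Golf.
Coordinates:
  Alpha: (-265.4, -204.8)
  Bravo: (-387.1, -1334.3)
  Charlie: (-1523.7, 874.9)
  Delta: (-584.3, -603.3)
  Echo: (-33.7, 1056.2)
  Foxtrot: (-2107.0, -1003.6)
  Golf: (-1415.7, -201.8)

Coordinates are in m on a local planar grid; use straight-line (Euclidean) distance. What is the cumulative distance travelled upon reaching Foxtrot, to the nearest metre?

10043 m

Leg distances:
Alpha→Bravo: 1136.0 m  (cumulative 1136.0 m)
Bravo→Charlie: 2484.4 m  (cumulative 3620.5 m)
Charlie→Delta: 1751.4 m  (cumulative 5371.9 m)
Delta→Echo: 1748.5 m  (cumulative 7120.4 m)
Echo→Foxtrot: 2922.6 m  (cumulative 10042.9 m)
Cumulative distance at Foxtrot ≈ 10043 m.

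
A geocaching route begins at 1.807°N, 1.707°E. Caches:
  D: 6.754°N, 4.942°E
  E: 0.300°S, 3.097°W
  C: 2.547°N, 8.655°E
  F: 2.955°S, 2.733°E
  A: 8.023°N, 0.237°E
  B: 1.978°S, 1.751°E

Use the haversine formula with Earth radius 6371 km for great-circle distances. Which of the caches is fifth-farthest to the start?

Distances from the start (1.807°N, 1.707°E):
C: 776.4 km
A: 710.1 km
D: 656.6 km
E: 583.2 km
F: 541.7 km
B: 420.9 km
The fifth-farthest is F at 541.7 km.

F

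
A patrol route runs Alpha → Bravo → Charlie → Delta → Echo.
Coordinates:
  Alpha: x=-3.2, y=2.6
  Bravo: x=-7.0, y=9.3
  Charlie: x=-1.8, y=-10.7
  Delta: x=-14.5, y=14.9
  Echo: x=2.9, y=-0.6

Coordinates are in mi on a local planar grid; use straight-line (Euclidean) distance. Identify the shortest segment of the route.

Leg distances:
Alpha→Bravo: 7.7 mi
Bravo→Charlie: 20.7 mi
Charlie→Delta: 28.6 mi
Delta→Echo: 23.3 mi
The shortest leg is Alpha–Bravo at 7.7 mi.

Alpha–Bravo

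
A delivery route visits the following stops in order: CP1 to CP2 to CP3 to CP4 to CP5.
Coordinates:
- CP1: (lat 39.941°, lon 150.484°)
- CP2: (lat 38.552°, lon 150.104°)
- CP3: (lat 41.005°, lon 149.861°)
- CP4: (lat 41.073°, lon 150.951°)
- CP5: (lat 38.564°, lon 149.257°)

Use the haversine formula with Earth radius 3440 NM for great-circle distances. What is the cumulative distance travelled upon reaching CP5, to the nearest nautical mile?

452 NM

Leg distances:
CP1→CP2: 85.2 NM  (cumulative 85.2 NM)
CP2→CP3: 147.7 NM  (cumulative 232.9 NM)
CP3→CP4: 49.5 NM  (cumulative 282.5 NM)
CP4→CP5: 169.7 NM  (cumulative 452.2 NM)
Cumulative distance at CP5 ≈ 452 NM.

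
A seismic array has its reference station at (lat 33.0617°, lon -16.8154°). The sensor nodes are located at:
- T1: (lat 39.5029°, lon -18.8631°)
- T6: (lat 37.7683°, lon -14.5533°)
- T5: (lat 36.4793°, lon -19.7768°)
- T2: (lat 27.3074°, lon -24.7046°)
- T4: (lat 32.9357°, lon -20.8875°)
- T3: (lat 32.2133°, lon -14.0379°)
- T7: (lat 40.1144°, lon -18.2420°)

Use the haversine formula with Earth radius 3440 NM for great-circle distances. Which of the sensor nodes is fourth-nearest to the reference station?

Distances from the reference station ((lat 33.0617°, lon -16.8154°)):
T3: 149.4 NM
T4: 205.2 NM
T5: 251.8 NM
T6: 303.5 NM
T1: 399.2 NM
T7: 429.0 NM
T2: 535.4 NM
The fourth-nearest is T6 at 303.5 NM.

T6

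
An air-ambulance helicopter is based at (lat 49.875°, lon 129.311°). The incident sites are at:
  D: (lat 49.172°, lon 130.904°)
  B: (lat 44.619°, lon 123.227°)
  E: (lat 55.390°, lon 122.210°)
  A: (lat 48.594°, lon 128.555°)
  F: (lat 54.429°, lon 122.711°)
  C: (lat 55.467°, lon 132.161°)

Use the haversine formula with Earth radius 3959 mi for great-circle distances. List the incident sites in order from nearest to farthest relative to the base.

Computing each great-circle distance from (lat 49.875°, lon 129.311°):
D (lat 49.172°, lon 130.904°): 86.4 mi
A (lat 48.594°, lon 128.555°): 94.9 mi
C (lat 55.467°, lon 132.161°): 404.3 mi
F (lat 54.429°, lon 122.711°): 420.7 mi
B (lat 44.619°, lon 123.227°): 461.6 mi
E (lat 55.390°, lon 122.210°): 483.1 mi

D, A, C, F, B, E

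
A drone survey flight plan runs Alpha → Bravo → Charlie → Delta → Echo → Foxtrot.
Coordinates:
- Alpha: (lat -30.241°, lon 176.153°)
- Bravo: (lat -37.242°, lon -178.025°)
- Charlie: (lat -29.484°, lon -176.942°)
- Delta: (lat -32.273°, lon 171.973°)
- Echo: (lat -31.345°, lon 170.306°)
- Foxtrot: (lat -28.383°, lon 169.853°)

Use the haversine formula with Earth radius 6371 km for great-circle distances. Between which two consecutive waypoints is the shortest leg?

Delta–Echo

Leg distances:
Alpha→Bravo: 946.0 km
Bravo→Charlie: 868.5 km
Charlie→Delta: 1101.8 km
Delta→Echo: 188.3 km
Echo→Foxtrot: 332.2 km
The shortest leg is Delta–Echo at 188.3 km.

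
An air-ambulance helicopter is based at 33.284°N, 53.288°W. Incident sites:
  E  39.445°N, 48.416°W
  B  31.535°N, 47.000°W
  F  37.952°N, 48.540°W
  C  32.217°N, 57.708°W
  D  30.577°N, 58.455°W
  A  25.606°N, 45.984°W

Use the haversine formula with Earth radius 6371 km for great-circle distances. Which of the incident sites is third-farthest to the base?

Distances from the base (33.284°N, 53.288°W):
A: 1107.9 km
E: 811.9 km
F: 673.3 km
B: 621.4 km
D: 572.9 km
C: 430.0 km
The third-farthest is F at 673.3 km.

F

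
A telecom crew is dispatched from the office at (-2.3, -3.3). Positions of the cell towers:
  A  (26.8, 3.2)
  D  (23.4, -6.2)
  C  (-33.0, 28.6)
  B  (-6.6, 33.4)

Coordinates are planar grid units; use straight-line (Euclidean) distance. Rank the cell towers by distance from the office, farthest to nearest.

Distance from the office at (-2.3, -3.3) to each:
C (-33.0, 28.6): 44.3
B (-6.6, 33.4): 37.0
A (26.8, 3.2): 29.8
D (23.4, -6.2): 25.9

C, B, A, D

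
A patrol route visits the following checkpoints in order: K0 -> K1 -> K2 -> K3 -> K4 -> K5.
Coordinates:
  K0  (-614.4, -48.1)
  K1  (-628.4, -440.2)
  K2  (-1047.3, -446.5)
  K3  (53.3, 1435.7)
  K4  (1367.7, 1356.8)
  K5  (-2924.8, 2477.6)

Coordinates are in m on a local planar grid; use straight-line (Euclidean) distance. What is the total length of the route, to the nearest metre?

8745 m

Leg distances:
K0→K1: 392.3 m  (cumulative 392.3 m)
K1→K2: 418.9 m  (cumulative 811.3 m)
K2→K3: 2180.4 m  (cumulative 2991.7 m)
K3→K4: 1316.8 m  (cumulative 4308.4 m)
K4→K5: 4436.4 m  (cumulative 8744.8 m)
Total route length ≈ 8745 m.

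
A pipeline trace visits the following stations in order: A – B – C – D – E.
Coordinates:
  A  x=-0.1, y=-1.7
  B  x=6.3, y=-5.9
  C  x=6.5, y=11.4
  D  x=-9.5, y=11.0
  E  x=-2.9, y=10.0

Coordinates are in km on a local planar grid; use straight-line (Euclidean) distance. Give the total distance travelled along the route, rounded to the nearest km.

Leg distances:
A→B: 7.7 km  (cumulative 7.7 km)
B→C: 17.3 km  (cumulative 25.0 km)
C→D: 16.0 km  (cumulative 41.0 km)
D→E: 6.7 km  (cumulative 47.6 km)
Total route length ≈ 48 km.

48 km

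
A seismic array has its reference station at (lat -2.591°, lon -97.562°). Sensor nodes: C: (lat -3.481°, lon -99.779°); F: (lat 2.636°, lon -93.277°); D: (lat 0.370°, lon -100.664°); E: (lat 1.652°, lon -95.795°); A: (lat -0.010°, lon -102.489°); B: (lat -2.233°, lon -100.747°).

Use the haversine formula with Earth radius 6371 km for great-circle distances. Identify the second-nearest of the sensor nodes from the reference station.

B

Distances from the reference station ((lat -2.591°, lon -97.562°)):
C: 265.3 km
B: 356.1 km
D: 476.8 km
E: 511.1 km
A: 618.3 km
F: 751.5 km
The second-nearest is B at 356.1 km.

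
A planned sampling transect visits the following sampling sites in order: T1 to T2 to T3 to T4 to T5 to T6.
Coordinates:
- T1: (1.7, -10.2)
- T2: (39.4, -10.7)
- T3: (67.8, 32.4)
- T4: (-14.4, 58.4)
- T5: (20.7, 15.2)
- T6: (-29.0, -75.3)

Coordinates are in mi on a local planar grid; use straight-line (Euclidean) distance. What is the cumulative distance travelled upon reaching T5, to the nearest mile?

Leg distances:
T1→T2: 37.7 mi  (cumulative 37.7 mi)
T2→T3: 51.6 mi  (cumulative 89.3 mi)
T3→T4: 86.2 mi  (cumulative 175.5 mi)
T4→T5: 55.7 mi  (cumulative 231.2 mi)
Cumulative distance at T5 ≈ 231 mi.

231 mi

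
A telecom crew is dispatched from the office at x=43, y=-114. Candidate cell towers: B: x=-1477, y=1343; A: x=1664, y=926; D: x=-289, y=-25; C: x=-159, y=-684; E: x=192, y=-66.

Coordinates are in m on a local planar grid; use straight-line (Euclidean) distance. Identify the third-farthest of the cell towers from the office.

Distance to each, sorted:
B: 2105.5 m
A: 1925.9 m
C: 604.7 m
D: 343.7 m
E: 156.5 m
The third-farthest is C at 604.7 m.

C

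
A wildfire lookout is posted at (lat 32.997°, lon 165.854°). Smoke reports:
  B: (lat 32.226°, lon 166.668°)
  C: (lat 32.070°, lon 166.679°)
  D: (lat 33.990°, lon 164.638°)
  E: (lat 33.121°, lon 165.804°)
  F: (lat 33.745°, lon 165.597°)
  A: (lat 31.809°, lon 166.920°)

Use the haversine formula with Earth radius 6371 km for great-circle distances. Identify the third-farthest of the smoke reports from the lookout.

Distance to each, sorted:
A: 165.7 km
D: 157.8 km
C: 128.9 km
B: 114.7 km
F: 86.5 km
E: 14.6 km
The third-farthest is C at 128.9 km.

C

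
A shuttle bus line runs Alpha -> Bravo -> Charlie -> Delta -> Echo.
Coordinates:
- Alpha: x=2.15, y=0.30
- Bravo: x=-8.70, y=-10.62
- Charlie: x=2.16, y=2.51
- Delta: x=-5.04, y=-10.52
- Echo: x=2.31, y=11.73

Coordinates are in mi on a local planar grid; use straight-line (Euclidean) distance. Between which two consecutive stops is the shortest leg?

Charlie–Delta

Leg distances:
Alpha→Bravo: 15.4 mi
Bravo→Charlie: 17.0 mi
Charlie→Delta: 14.9 mi
Delta→Echo: 23.4 mi
The shortest leg is Charlie–Delta at 14.9 mi.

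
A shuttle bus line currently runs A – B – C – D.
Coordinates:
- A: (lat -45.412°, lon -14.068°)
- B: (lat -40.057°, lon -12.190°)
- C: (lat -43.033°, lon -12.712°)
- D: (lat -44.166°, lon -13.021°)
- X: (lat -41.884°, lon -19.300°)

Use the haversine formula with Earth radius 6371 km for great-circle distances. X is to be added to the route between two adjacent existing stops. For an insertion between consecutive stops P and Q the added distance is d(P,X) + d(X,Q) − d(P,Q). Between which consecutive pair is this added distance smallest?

Added distance for inserting X between each consecutive pair:
A–B: 590.7 km
B–C: 851.8 km
C–D: 996.6 km
Smallest added distance is 590.7 km, inserting between A and B.

between A and B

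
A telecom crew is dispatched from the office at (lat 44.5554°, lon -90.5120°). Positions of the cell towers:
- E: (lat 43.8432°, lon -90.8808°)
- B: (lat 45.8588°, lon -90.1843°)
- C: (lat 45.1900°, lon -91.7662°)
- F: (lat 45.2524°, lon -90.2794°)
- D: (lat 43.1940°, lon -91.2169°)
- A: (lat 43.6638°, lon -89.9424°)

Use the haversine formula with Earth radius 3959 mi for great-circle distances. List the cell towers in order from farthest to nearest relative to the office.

Computing each great-circle distance from (lat 44.5554°, lon -90.5120°):
D (lat 43.1940°, lon -91.2169°): 100.4 mi
B (lat 45.8588°, lon -90.1843°): 91.5 mi
C (lat 45.1900°, lon -91.7662°): 75.5 mi
A (lat 43.6638°, lon -89.9424°): 67.8 mi
E (lat 43.8432°, lon -90.8808°): 52.5 mi
F (lat 45.2524°, lon -90.2794°): 49.5 mi

D, B, C, A, E, F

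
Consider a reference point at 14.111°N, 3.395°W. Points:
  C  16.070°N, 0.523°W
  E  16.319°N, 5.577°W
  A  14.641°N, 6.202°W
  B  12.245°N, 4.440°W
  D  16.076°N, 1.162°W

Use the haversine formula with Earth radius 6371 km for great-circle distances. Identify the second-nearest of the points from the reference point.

A

Distances from the reference point (14.111°N, 3.395°W):
B: 236.3 km
A: 308.0 km
D: 324.4 km
E: 339.2 km
C: 377.5 km
The second-nearest is A at 308.0 km.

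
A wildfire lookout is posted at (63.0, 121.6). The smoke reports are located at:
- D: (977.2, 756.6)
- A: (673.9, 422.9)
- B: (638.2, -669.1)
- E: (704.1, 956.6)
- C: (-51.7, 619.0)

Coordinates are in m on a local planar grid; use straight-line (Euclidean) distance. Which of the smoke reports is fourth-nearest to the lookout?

Distances from the lookout ((63.0, 121.6)):
C: 510.5 m
A: 681.2 m
B: 977.8 m
E: 1052.7 m
D: 1113.1 m
The fourth-nearest is E at 1052.7 m.

E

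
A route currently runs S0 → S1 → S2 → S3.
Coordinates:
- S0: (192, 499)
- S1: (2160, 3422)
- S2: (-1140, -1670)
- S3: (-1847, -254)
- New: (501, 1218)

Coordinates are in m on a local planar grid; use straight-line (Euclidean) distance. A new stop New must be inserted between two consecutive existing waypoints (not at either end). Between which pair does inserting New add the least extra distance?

Added distance for inserting New between each consecutive pair:
S0–S1: 17.4 m
S1–S2: 12.4 m
S2–S3: 4510.2 m
Smallest added distance is 12.4 m, inserting between S1 and S2.

between S1 and S2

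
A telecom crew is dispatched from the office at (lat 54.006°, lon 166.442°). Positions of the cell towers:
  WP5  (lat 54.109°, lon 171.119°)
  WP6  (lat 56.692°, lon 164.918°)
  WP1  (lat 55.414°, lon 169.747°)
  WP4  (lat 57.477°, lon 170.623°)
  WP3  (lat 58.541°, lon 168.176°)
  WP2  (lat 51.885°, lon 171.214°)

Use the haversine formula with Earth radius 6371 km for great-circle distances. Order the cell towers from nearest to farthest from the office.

WP1, WP5, WP6, WP2, WP4, WP3

Distance from the office at (lat 54.006°, lon 166.442°) to each:
WP1 (lat 55.414°, lon 169.747°): 263.7 km
WP5 (lat 54.109°, lon 171.119°): 305.4 km
WP6 (lat 56.692°, lon 164.918°): 313.8 km
WP2 (lat 51.885°, lon 171.214°): 397.2 km
WP4 (lat 57.477°, lon 170.623°): 466.1 km
WP3 (lat 58.541°, lon 168.176°): 515.5 km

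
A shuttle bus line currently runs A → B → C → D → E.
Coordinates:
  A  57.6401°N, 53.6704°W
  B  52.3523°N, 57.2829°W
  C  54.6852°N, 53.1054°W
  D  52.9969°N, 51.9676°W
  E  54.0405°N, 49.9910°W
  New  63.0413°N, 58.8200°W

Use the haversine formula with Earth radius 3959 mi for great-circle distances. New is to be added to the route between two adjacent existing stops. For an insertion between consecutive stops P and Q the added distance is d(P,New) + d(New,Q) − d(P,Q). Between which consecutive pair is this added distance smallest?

between A and B

Added distance for inserting New between each consecutive pair:
A–B: 760.8 mi
B–C: 1117.2 mi
C–D: 1223.3 mi
D–E: 1325.6 mi
Smallest added distance is 760.8 mi, inserting between A and B.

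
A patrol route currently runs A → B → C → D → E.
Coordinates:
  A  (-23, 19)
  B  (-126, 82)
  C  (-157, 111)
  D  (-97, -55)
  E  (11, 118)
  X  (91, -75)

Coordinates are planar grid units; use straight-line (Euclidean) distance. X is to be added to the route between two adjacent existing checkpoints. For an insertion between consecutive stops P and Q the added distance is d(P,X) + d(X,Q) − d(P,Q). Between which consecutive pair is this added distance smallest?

Added distance for inserting X between each consecutive pair:
A–B: 294.9
B–C: 535.4
C–D: 322.6
D–E: 194.0
Smallest added distance is 194.0, inserting between D and E.

between D and E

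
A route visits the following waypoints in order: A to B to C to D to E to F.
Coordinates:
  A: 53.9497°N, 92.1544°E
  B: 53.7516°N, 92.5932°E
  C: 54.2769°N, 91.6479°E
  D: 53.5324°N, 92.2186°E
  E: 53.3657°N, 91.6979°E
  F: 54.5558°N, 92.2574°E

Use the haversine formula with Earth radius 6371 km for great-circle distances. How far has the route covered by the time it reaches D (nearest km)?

Leg distances:
A→B: 36.2 km  (cumulative 36.2 km)
B→C: 85.0 km  (cumulative 121.3 km)
C→D: 90.8 km  (cumulative 212.1 km)
Cumulative distance at D ≈ 212 km.

212 km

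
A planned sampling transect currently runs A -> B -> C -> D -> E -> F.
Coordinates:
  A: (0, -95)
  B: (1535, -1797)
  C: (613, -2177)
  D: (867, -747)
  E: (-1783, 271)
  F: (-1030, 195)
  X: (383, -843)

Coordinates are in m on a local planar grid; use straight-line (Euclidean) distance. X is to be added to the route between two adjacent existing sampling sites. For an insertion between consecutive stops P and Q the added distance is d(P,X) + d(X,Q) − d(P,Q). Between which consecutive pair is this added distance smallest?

Added distance for inserting X between each consecutive pair:
A–B: 44.1 m
B–C: 1852.2 m
C–D: 394.7 m
D–E: 90.3 m
E–F: 3432.1 m
Smallest added distance is 44.1 m, inserting between A and B.

between A and B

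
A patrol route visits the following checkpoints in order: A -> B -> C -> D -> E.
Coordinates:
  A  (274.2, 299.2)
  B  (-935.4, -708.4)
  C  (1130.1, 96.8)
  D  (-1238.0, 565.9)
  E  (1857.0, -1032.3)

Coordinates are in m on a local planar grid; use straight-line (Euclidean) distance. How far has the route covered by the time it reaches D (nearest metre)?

Leg distances:
A→B: 1574.3 m  (cumulative 1574.3 m)
B→C: 2216.9 m  (cumulative 3791.2 m)
C→D: 2414.1 m  (cumulative 6205.3 m)
Cumulative distance at D ≈ 6205 m.

6205 m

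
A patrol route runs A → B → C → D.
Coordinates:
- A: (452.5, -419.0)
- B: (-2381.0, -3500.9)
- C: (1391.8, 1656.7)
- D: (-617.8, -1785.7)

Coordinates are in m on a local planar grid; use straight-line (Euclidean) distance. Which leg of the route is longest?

B–C

Leg distances:
A→B: 4186.5 m
B→C: 6390.2 m
C→D: 3986.1 m
The longest leg is B–C at 6390.2 m.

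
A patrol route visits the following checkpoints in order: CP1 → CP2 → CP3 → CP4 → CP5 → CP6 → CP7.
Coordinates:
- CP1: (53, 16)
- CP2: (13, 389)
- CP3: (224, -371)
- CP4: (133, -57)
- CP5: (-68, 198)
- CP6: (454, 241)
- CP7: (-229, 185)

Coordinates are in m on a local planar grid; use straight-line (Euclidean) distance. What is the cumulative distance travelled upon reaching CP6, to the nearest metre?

2339 m

Leg distances:
CP1→CP2: 375.1 m  (cumulative 375.1 m)
CP2→CP3: 788.7 m  (cumulative 1163.9 m)
CP3→CP4: 326.9 m  (cumulative 1490.8 m)
CP4→CP5: 324.7 m  (cumulative 1815.5 m)
CP5→CP6: 523.8 m  (cumulative 2339.3 m)
Cumulative distance at CP6 ≈ 2339 m.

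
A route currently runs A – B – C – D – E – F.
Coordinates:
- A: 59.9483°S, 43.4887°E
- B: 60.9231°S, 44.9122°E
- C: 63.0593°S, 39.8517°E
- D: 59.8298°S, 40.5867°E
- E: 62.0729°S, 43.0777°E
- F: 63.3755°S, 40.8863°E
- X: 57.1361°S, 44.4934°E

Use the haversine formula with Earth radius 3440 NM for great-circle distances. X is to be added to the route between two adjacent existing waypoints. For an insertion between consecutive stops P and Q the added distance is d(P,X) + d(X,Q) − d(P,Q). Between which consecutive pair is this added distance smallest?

Added distance for inserting X between each consecutive pair:
A–B: 327.4 NM
B–C: 417.5 NM
C–D: 389.4 NM
D–E: 349.4 NM
E–F: 590.3 NM
Smallest added distance is 327.4 NM, inserting between A and B.

between A and B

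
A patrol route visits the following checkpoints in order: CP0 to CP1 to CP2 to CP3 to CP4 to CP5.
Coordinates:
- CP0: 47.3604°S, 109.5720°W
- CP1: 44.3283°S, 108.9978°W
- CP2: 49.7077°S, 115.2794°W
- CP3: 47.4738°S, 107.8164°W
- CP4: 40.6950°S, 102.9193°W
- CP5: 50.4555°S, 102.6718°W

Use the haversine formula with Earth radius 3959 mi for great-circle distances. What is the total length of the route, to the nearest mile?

2262 mi

Leg distances:
CP0→CP1: 211.3 mi  (cumulative 211.3 mi)
CP1→CP2: 474.8 mi  (cumulative 686.1 mi)
CP2→CP3: 374.2 mi  (cumulative 1060.3 mi)
CP3→CP4: 527.4 mi  (cumulative 1587.7 mi)
CP4→CP5: 674.5 mi  (cumulative 2262.2 mi)
Total route length ≈ 2262 mi.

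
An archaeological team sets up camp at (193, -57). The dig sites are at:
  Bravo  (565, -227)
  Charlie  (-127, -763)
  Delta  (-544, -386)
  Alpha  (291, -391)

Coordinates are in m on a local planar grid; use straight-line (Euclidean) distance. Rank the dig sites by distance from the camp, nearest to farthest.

Computing each straight-line distance from (193, -57):
Alpha (291, -391): 348.1 m
Bravo (565, -227): 409.0 m
Charlie (-127, -763): 775.1 m
Delta (-544, -386): 807.1 m

Alpha, Bravo, Charlie, Delta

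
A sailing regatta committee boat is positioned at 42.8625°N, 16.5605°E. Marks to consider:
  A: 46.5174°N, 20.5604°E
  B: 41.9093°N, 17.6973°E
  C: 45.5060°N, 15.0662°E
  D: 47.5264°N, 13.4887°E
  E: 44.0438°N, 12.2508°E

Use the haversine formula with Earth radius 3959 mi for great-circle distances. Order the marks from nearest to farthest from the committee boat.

Computing each great-circle distance from 42.8625°N, 16.5605°E:
B 41.9093°N, 17.6973°E: 87.8 mi
C 45.5060°N, 15.0662°E: 197.1 mi
E 44.0438°N, 12.2508°E: 231.0 mi
A 46.5174°N, 20.5604°E: 319.9 mi
D 47.5264°N, 13.4887°E: 355.2 mi

B, C, E, A, D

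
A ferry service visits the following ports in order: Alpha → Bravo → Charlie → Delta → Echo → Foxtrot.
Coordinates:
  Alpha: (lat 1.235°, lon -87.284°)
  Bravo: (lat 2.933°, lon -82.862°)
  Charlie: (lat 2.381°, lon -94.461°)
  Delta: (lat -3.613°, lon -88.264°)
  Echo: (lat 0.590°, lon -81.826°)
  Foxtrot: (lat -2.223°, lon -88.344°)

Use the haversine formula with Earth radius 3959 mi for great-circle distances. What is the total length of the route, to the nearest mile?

Leg distances:
Alpha→Bravo: 327.1 mi  (cumulative 327.1 mi)
Bravo→Charlie: 801.5 mi  (cumulative 1128.6 mi)
Charlie→Delta: 595.6 mi  (cumulative 1724.2 mi)
Delta→Echo: 531.0 mi  (cumulative 2255.2 mi)
Echo→Foxtrot: 490.4 mi  (cumulative 2745.7 mi)
Total route length ≈ 2746 mi.

2746 mi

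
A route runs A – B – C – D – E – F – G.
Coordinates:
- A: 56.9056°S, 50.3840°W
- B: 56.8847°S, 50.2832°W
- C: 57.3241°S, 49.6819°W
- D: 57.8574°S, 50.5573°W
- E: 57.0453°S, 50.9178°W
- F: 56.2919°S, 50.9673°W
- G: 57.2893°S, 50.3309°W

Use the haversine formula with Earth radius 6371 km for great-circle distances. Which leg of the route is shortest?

A–B

Leg distances:
A→B: 6.5 km
B→C: 60.9 km
C→D: 79.0 km
D→E: 92.8 km
E→F: 83.8 km
F→G: 117.5 km
The shortest leg is A–B at 6.5 km.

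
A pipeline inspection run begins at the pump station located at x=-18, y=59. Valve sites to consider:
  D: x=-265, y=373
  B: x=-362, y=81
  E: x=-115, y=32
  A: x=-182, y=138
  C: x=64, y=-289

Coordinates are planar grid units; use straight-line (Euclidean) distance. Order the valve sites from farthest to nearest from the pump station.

D, C, B, A, E

Distances from the pump station:
D x=-265, y=373: 399.5
C x=64, y=-289: 357.5
B x=-362, y=81: 344.7
A x=-182, y=138: 182.0
E x=-115, y=32: 100.7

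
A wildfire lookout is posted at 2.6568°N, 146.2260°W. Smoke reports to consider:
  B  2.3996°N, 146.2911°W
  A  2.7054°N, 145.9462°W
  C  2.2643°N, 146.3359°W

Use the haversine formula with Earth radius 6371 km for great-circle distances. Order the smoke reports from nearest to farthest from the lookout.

Distances from the lookout:
B 2.3996°N, 146.2911°W: 29.5 km
A 2.7054°N, 145.9462°W: 31.5 km
C 2.2643°N, 146.3359°W: 45.3 km

B, A, C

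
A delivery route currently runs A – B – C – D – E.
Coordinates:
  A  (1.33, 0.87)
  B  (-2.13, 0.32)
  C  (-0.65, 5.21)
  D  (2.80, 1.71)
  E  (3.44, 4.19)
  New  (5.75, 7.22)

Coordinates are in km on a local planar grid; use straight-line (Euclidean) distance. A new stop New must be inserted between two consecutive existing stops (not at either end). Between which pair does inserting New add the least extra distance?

Added distance for inserting New between each consecutive pair:
A–B: 14.7 km
B–C: 12.1 km
C–D: 8.0 km
D–E: 7.5 km
Smallest added distance is 7.5 km, inserting between D and E.

between D and E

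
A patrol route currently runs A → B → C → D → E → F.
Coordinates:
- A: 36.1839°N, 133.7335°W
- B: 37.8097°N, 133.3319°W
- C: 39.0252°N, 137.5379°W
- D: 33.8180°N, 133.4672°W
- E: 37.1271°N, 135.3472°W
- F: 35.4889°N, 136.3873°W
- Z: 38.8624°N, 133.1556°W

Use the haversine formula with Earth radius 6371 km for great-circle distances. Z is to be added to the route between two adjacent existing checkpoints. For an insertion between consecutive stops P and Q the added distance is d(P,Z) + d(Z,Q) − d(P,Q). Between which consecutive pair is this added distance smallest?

Added distance for inserting Z between each consecutive pair:
A–B: 236.0 km
B–C: 106.9 km
C–D: 257.1 km
D–E: 428.4 km
E–F: 539.4 km
Smallest added distance is 106.9 km, inserting between B and C.

between B and C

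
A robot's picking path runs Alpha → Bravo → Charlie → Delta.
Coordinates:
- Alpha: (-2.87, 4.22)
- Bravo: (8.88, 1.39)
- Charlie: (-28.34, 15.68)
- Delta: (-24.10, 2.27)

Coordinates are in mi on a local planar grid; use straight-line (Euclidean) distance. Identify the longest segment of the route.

Leg distances:
Alpha→Bravo: 12.1 mi
Bravo→Charlie: 39.9 mi
Charlie→Delta: 14.1 mi
The longest leg is Bravo–Charlie at 39.9 mi.

Bravo–Charlie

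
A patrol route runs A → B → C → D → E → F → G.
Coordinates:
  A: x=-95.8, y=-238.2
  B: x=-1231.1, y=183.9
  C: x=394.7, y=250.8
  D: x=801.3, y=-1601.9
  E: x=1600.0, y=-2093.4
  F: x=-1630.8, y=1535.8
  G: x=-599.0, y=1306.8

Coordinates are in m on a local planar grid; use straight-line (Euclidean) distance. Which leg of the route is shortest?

Leg distances:
A→B: 1211.2 m
B→C: 1627.2 m
C→D: 1896.8 m
D→E: 937.8 m
E→F: 4858.9 m
F→G: 1056.9 m
The shortest leg is D–E at 937.8 m.

D–E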